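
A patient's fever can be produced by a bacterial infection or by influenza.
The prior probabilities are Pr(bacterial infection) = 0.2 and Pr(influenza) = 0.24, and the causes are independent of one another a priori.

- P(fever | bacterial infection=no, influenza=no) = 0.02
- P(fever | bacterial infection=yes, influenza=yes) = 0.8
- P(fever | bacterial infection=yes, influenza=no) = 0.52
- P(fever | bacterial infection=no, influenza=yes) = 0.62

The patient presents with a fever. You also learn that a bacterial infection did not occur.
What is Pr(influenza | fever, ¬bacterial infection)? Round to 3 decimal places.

P(fever | ¬bacterial infection) = 0.02·0.76 + 0.62·0.24 = 0.015200 + 0.148800 = 0.164000
Of this, 0.148800 comes from 0.62·0.24 (the influenza=true cases).
Hence the posterior is 0.148800/0.164000 ≈ 0.907.

Pr(influenza | fever, ¬bacterial infection) ≈ 0.907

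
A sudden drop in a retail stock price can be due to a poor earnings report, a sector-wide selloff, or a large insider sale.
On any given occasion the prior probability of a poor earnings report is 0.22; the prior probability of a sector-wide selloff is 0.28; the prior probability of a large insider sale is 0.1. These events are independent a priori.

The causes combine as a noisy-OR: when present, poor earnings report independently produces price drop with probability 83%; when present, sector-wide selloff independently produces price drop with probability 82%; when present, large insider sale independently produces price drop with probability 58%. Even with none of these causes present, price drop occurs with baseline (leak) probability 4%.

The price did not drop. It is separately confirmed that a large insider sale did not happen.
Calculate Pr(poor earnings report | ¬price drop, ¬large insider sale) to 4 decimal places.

Pr(poor earnings report | ¬price drop, ¬large insider sale) ≈ 0.0458

Under noisy-OR, P(price drop | causes) = 1 − (1−0.04)·∏(1−qᵢ) over the active causes.
P(¬price drop | ¬large insider sale) = 0.96·0.78·0.72 + 0.1728·0.78·0.28 + 0.1632·0.22·0.72 + 0.029376·0.22·0.28 = 0.539136 + 0.037740 + 0.025851 + 0.001810 = 0.604537
Of this, 0.027661 comes from 0.025851 + 0.001810 (the poor earnings report=true cases).
P(poor earnings report | ¬price drop, ¬large insider sale) = 0.027661 / 0.604537 ≈ 0.0458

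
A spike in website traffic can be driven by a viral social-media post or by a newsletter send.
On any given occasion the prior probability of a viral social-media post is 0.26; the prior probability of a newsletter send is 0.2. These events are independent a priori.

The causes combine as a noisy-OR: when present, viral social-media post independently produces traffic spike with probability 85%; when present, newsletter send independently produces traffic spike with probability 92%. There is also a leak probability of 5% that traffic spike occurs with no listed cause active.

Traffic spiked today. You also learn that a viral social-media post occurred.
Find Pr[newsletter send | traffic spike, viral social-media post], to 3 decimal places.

Pr[newsletter send | traffic spike, viral social-media post] ≈ 0.224

Under noisy-OR, P(traffic spike | causes) = 1 − (1−0.05)·∏(1−qᵢ) over the active causes.
Numerator (weight on configurations with newsletter send): 0.9886*0.2 = 0.197720
The normalizing constant is 0.8575*0.8 + 0.9886*0.2 = 0.883720
Posterior = 0.197720 / 0.883720 ≈ 0.224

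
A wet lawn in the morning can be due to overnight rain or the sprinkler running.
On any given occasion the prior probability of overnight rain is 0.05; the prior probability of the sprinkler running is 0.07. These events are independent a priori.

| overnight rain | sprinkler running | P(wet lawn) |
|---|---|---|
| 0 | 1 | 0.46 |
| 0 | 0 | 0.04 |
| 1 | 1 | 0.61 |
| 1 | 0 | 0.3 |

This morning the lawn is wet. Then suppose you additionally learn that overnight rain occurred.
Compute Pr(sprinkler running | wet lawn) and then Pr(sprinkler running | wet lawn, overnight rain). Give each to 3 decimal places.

Pr(sprinkler running | wet lawn) ≈ 0.399; Pr(sprinkler running | wet lawn, overnight rain) ≈ 0.133

P(wet lawn) = 0.04·0.95·0.93 + 0.46·0.95·0.07 + 0.3·0.05·0.93 + 0.61·0.05·0.07 = 0.035340 + 0.030590 + 0.013950 + 0.002135 = 0.082015
Restricting to configurations with sprinkler running present: 0.030590 + 0.002135 = 0.032725.
Hence the posterior is 0.032725/0.082015 ≈ 0.399.

With the extra evidence:
For the numerator, keep only sprinkler running=true terms: 0.61·0.07 = 0.042700
The normalizing constant is 0.3·0.93 + 0.61·0.07 = 0.321700
P(sprinkler running | wet lawn, overnight rain) = 0.042700/0.321700 ≈ 0.133
The drop from 0.399 to 0.133 is the explaining-away (discounting) effect.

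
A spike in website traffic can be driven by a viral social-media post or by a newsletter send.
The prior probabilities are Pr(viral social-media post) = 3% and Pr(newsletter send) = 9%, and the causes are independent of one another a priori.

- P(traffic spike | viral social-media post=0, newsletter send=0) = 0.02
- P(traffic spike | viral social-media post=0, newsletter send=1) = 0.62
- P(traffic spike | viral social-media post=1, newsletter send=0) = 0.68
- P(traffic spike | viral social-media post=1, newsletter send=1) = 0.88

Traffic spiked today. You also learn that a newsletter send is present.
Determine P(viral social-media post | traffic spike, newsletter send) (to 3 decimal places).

P(traffic spike | newsletter send) = 0.62×0.97 + 0.88×0.03 = 0.601400 + 0.026400 = 0.627800
Of this, 0.026400 comes from 0.88×0.03 (the viral social-media post=true cases).
Hence the posterior is 0.026400/0.627800 ≈ 0.042.

P(viral social-media post | traffic spike, newsletter send) ≈ 0.042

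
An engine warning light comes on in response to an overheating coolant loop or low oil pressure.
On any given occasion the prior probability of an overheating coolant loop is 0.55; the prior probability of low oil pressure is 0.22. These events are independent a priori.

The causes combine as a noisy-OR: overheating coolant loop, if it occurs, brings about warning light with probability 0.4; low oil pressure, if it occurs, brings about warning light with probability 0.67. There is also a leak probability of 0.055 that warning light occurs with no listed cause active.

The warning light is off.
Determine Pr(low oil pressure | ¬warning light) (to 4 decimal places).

Pr(low oil pressure | ¬warning light) ≈ 0.0852

Under noisy-OR, P(warning light | causes) = 1 − (1−0.055)·∏(1−qᵢ) over the active causes.
Numerator (weight on configurations with low oil pressure): 0.030873 + 0.022640 = 0.053513
Denominator P(¬warning light): 0.945·0.45·0.78 + 0.31185·0.45·0.22 + 0.567·0.55·0.78 + 0.18711·0.55·0.22 = 0.628451
Posterior = 0.053513 / 0.628451 ≈ 0.0852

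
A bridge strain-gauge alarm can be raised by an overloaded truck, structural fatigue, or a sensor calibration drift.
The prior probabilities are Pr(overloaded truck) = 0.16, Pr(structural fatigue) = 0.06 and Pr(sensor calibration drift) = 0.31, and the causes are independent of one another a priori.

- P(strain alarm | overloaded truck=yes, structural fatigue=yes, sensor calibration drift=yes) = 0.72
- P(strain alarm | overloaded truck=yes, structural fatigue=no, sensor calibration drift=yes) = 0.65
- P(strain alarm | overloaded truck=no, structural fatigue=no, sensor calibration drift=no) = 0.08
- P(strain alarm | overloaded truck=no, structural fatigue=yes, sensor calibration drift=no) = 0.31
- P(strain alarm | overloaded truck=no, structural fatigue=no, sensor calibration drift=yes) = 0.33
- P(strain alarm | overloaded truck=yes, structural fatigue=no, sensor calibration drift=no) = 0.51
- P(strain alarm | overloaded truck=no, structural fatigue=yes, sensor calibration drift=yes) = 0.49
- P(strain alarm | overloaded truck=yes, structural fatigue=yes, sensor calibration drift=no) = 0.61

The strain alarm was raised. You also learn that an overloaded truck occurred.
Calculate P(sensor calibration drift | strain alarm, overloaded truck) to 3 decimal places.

P(sensor calibration drift | strain alarm, overloaded truck) ≈ 0.363

P(strain alarm | overloaded truck) = 0.51×0.94×0.69 + 0.65×0.94×0.31 + 0.61×0.06×0.69 + 0.72×0.06×0.31 = 0.330786 + 0.189410 + 0.025254 + 0.013392 = 0.558842
Restricting to configurations with sensor calibration drift present: 0.189410 + 0.013392 = 0.202802.
Hence the posterior is 0.202802/0.558842 ≈ 0.363.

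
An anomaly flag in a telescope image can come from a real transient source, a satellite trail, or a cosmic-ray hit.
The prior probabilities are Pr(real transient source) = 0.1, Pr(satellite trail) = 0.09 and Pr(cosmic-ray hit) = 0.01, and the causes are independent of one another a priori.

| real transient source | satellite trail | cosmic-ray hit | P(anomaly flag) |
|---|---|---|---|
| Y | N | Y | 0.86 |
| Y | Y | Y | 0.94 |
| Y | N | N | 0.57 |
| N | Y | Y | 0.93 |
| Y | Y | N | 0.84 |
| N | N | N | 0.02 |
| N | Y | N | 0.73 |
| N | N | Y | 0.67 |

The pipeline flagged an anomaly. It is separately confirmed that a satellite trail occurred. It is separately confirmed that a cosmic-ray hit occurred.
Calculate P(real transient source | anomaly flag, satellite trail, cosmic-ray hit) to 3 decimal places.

Enumerate both values of real transient source and weight by the priors:
  P(anomaly flag | satellite trail, cosmic-ray hit) = 0.93*0.9 + 0.94*0.1
        = 0.837000 + 0.094000 = 0.931000
The terms with real transient source present sum to 0.094000, so
  P(real transient source | anomaly flag, satellite trail, cosmic-ray hit) = 0.094000 / 0.931000 ≈ 0.101

P(real transient source | anomaly flag, satellite trail, cosmic-ray hit) ≈ 0.101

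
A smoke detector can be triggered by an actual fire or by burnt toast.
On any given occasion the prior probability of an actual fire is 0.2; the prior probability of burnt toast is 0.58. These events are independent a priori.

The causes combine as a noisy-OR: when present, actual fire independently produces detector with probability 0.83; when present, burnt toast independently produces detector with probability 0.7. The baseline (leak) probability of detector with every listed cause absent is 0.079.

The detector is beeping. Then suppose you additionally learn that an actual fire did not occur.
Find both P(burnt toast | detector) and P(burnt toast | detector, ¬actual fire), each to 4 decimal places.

Under noisy-OR, P(detector | causes) = 1 − (1−0.079)·∏(1−qᵢ) over the active causes.
P(detector) = 0.079*0.8*0.42 + 0.7237*0.8*0.58 + 0.84343*0.2*0.42 + 0.953029*0.2*0.58 = 0.026544 + 0.335797 + 0.070848 + 0.110551 = 0.543740
Of this, 0.446348 comes from 0.335797 + 0.110551 (the burnt toast=true cases).
Hence the posterior is 0.446348/0.543740 ≈ 0.8209.

Now condition on the additional information:
Enumerate both values of burnt toast and weight by the priors:
  P(detector | ¬actual fire) = 0.079·0.42 + 0.7237·0.58
        = 0.033180 + 0.419746 = 0.452926
The terms with burnt toast present sum to 0.419746, so
  P(burnt toast | detector, ¬actual fire) = 0.419746 / 0.452926 ≈ 0.9267

P(burnt toast | detector) ≈ 0.8209; P(burnt toast | detector, ¬actual fire) ≈ 0.9267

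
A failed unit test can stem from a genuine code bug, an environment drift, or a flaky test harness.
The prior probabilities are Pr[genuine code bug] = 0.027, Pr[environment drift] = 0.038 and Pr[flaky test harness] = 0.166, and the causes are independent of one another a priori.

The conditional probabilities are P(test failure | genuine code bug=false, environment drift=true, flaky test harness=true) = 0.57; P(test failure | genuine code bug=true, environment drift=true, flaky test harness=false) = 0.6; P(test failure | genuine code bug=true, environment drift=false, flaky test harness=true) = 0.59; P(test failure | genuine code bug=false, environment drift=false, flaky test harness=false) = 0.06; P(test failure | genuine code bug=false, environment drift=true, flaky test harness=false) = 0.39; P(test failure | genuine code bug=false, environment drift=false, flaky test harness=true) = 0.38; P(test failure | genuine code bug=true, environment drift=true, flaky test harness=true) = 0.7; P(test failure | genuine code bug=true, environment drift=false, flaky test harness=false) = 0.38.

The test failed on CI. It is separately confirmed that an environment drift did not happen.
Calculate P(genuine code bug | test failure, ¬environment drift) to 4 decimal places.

By total probability over the 4 (genuine code bug, flaky test harness) configurations:
  P(test failure | ¬environment drift) = 0.06·0.973·0.834 + 0.38·0.973·0.166 + 0.38·0.027·0.834 + 0.59·0.027·0.166
        = 0.048689 + 0.061377 + 0.008557 + 0.002644 = 0.121267
Keeping only the genuine code bug-present terms gives 0.011201, so
  P(genuine code bug | test failure, ¬environment drift) = 0.011201 / 0.121267 ≈ 0.0924

P(genuine code bug | test failure, ¬environment drift) ≈ 0.0924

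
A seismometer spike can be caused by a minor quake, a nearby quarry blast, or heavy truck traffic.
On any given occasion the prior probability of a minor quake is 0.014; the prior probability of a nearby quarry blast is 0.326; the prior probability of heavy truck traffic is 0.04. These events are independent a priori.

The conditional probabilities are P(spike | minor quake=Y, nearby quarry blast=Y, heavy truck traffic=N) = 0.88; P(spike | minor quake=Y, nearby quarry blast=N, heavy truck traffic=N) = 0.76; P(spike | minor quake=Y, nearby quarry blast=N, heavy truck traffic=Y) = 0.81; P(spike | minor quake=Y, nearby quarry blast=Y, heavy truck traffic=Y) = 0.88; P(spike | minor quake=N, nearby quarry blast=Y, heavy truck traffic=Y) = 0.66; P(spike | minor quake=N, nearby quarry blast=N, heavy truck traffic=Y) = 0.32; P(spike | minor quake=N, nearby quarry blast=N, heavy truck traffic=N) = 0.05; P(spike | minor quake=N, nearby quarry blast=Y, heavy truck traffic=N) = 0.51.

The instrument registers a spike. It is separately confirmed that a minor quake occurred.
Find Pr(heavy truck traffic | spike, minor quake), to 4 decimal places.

Pr(heavy truck traffic | spike, minor quake) ≈ 0.0416

P(spike | minor quake) = 0.76·0.674·0.96 + 0.81·0.674·0.04 + 0.88·0.326·0.96 + 0.88·0.326·0.04 = 0.491750 + 0.021838 + 0.275405 + 0.011475 = 0.800468
Restricting to configurations with heavy truck traffic present: 0.021838 + 0.011475 = 0.033313.
So P(heavy truck traffic | spike, minor quake) = 0.033313/0.800468 ≈ 0.0416.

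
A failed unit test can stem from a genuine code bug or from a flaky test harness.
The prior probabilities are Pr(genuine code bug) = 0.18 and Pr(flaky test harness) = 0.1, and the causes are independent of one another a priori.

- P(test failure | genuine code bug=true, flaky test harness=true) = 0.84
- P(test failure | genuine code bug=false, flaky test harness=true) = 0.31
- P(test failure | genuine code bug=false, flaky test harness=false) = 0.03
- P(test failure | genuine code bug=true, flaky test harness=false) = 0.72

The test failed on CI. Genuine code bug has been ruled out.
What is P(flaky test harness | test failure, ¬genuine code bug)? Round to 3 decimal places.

P(flaky test harness | test failure, ¬genuine code bug) ≈ 0.534

P(test failure | ¬genuine code bug) = 0.03*0.9 + 0.31*0.1 = 0.027000 + 0.031000 = 0.058000
Of this, 0.031000 comes from 0.31*0.1 (the flaky test harness=true cases).
Hence the posterior is 0.031000/0.058000 ≈ 0.534.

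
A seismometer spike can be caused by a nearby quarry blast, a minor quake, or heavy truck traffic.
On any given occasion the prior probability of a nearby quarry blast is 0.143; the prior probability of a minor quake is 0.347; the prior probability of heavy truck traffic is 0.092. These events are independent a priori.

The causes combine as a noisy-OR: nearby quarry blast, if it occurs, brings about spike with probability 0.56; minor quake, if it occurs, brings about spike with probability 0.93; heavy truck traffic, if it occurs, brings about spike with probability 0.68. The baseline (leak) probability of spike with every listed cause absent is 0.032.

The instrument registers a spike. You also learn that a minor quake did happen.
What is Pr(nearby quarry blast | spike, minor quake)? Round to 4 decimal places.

Under noisy-OR, P(spike | causes) = 1 − (1−0.032)·∏(1−qᵢ) over the active causes.
P(spike | minor quake) = 0.93224*0.857*0.908 + 0.978317*0.857*0.092 + 0.970186*0.143*0.908 + 0.990459*0.143*0.092 = 0.725428 + 0.077134 + 0.125973 + 0.013030 = 0.941565
Of this, 0.139003 comes from 0.125973 + 0.013030 (the nearby quarry blast=true cases).
P(nearby quarry blast | spike, minor quake) = 0.139003 / 0.941565 ≈ 0.1476

Pr(nearby quarry blast | spike, minor quake) ≈ 0.1476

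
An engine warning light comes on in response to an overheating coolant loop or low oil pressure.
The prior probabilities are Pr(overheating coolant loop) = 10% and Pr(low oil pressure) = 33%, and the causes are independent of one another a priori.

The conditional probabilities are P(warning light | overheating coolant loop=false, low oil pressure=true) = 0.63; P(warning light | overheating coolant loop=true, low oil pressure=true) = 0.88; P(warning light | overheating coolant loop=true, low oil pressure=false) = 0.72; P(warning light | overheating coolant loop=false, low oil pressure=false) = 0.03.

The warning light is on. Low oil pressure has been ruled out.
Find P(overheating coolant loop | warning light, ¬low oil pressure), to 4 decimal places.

P(overheating coolant loop | warning light, ¬low oil pressure) ≈ 0.7273

Weight on overheating coolant loop=true, given the evidence: 0.72*0.1 = 0.072000
The normalizing constant is 0.03*0.9 + 0.72*0.1 = 0.099000
Posterior = 0.072000 / 0.099000 ≈ 0.7273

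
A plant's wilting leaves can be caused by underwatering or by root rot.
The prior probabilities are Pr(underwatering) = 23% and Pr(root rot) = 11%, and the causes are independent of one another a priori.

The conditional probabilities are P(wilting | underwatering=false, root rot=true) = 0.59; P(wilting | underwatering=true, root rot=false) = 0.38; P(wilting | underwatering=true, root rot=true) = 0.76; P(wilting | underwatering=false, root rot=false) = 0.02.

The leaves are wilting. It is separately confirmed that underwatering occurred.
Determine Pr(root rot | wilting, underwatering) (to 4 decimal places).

Pr(root rot | wilting, underwatering) ≈ 0.1982

For the numerator, keep only root rot=true terms: 0.76·0.11 = 0.083600
Denominator P(wilting | underwatering): 0.38·0.89 + 0.76·0.11 = 0.421800
P(root rot | wilting, underwatering) = 0.083600/0.421800 ≈ 0.1982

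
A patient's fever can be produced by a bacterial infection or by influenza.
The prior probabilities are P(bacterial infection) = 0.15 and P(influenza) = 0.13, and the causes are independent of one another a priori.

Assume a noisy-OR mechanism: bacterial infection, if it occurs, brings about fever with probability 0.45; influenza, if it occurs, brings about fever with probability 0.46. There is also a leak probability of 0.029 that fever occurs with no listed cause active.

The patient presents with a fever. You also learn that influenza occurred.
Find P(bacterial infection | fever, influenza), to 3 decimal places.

P(bacterial infection | fever, influenza) ≈ 0.209

Under noisy-OR, P(fever | causes) = 1 − (1−0.029)·∏(1−qᵢ) over the active causes.
P(fever | influenza) = 0.47566×0.85 + 0.711613×0.15 = 0.404311 + 0.106742 = 0.511053
The bacterial infection-present share is 0.711613×0.15 = 0.106742.
P(bacterial infection | fever, influenza) = 0.106742 / 0.511053 ≈ 0.209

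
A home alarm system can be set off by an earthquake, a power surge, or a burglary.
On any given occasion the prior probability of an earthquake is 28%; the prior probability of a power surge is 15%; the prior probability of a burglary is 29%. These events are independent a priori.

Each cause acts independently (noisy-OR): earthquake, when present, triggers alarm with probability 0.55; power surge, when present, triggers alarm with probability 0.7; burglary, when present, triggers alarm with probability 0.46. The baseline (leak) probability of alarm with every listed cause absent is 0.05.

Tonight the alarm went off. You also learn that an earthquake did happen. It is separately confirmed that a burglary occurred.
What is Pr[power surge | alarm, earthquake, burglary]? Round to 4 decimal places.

Under noisy-OR, P(alarm | causes) = 1 − (1−0.05)·∏(1−qᵢ) over the active causes.
Numerator (weight on configurations with power surge): 0.930745*0.15 = 0.139612
Denominator P(alarm | earthquake, burglary): 0.76915*0.85 + 0.930745*0.15 = 0.793390
P(power surge | alarm, earthquake, burglary) = 0.139612/0.793390 ≈ 0.1760

Pr[power surge | alarm, earthquake, burglary] ≈ 0.1760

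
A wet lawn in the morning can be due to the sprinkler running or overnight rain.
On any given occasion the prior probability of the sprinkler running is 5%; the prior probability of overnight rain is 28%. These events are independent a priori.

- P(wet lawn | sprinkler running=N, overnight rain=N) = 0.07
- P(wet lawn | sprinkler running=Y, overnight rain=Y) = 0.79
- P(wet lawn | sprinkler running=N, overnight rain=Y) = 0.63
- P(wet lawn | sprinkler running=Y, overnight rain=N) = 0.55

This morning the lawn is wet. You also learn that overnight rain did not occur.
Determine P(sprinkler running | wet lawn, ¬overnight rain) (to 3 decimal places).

P(sprinkler running | wet lawn, ¬overnight rain) ≈ 0.293

P(wet lawn | ¬overnight rain) = 0.07*0.95 + 0.55*0.05 = 0.066500 + 0.027500 = 0.094000
The sprinkler running-present share is 0.55*0.05 = 0.027500.
So P(sprinkler running | wet lawn, ¬overnight rain) = 0.027500/0.094000 ≈ 0.293.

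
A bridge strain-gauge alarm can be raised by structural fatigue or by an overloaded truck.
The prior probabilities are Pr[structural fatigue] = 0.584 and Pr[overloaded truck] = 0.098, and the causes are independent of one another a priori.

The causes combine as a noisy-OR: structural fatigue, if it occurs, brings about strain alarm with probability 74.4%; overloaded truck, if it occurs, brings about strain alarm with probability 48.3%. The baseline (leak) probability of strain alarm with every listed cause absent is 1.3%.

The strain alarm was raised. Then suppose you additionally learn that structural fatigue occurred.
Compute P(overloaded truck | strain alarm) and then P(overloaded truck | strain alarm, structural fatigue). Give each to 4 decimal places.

Under noisy-OR, P(strain alarm | causes) = 1 − (1−0.013)·∏(1−qᵢ) over the active causes.
Sum P(strain alarm|·) weighted by the priors over the 4 (structural fatigue, overloaded truck) configurations:
  P(strain alarm) = 0.013*0.416*0.902 + 0.489721*0.416*0.098 + 0.747328*0.584*0.902 + 0.869369*0.584*0.098
        = 0.004878 + 0.019965 + 0.393668 + 0.049756 = 0.468267
The terms with overloaded truck present sum to 0.069721, so
  P(overloaded truck | strain alarm) = 0.069721 / 0.468267 ≈ 0.1489

Now also conditioning on structural fatigue=true:
Enumerate both values of overloaded truck and weight by the priors:
  P(strain alarm | structural fatigue) = 0.747328·0.902 + 0.869369·0.098
        = 0.674090 + 0.085198 = 0.759288
Keeping only the overloaded truck-present terms gives 0.085198, so
  P(overloaded truck | strain alarm, structural fatigue) = 0.085198 / 0.759288 ≈ 0.1122

P(overloaded truck | strain alarm) ≈ 0.1489; P(overloaded truck | strain alarm, structural fatigue) ≈ 0.1122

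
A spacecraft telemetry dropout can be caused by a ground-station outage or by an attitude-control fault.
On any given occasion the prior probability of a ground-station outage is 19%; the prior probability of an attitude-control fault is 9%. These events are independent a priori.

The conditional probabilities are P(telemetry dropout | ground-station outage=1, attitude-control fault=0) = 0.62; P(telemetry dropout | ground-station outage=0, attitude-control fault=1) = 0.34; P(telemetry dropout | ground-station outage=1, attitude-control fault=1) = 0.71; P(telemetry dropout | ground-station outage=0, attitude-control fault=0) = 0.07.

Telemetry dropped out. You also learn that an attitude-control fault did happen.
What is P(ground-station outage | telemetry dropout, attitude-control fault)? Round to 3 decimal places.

P(ground-station outage | telemetry dropout, attitude-control fault) ≈ 0.329

Enumerate both values of ground-station outage and weight by the priors:
  P(telemetry dropout | attitude-control fault) = 0.34*0.81 + 0.71*0.19
        = 0.275400 + 0.134900 = 0.410300
Configurations with ground-station outage contribute 0.134900, so
  P(ground-station outage | telemetry dropout, attitude-control fault) = 0.134900 / 0.410300 ≈ 0.329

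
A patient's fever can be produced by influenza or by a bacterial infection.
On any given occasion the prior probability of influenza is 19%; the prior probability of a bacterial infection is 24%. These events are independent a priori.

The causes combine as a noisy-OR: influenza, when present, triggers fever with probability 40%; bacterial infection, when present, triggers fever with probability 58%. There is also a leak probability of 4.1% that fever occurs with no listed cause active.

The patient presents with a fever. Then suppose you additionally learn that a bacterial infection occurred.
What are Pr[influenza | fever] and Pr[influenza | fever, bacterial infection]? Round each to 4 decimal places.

Pr[influenza | fever] ≈ 0.4042; Pr[influenza | fever, bacterial infection] ≈ 0.2295

Under noisy-OR, P(fever | causes) = 1 − (1−0.041)·∏(1−qᵢ) over the active causes.
Weight on influenza=true, given the evidence: 0.061312 + 0.034580 = 0.095892
Denominator P(fever): 0.041*0.81*0.76 + 0.59722*0.81*0.24 + 0.4246*0.19*0.76 + 0.758332*0.19*0.24 = 0.237232
P(influenza | fever) = 0.095892/0.237232 ≈ 0.4042

With the extra evidence:
P(fever | bacterial infection) = 0.59722*0.81 + 0.758332*0.19 = 0.483748 + 0.144083 = 0.627831
Restricting to configurations with influenza present: 0.758332*0.19 = 0.144083.
So P(influenza | fever, bacterial infection) = 0.144083/0.627831 ≈ 0.2295.
— bacterial infection explains away the evidence for influenza.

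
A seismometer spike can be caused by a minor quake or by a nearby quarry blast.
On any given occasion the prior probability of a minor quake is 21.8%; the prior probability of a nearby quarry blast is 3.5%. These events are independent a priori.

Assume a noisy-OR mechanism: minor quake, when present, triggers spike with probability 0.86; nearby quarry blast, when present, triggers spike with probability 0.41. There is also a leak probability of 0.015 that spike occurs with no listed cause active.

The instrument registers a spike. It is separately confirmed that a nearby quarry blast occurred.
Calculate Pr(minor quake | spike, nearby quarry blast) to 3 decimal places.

Pr(minor quake | spike, nearby quarry blast) ≈ 0.379

Under noisy-OR, P(spike | causes) = 1 − (1−0.015)·∏(1−qᵢ) over the active causes.
For the numerator, keep only minor quake=true terms: 0.918639·0.218 = 0.200263
The normalizing constant is 0.41885·0.782 + 0.918639·0.218 = 0.527804
Posterior = 0.200263 / 0.527804 ≈ 0.379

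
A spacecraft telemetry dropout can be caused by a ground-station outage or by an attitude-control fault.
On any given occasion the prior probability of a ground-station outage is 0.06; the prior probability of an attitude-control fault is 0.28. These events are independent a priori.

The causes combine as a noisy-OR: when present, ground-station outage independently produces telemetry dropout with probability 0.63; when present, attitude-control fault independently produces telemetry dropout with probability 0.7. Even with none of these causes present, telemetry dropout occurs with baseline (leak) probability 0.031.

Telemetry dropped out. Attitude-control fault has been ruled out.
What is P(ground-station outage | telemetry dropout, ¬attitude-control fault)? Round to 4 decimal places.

Under noisy-OR, P(telemetry dropout | causes) = 1 − (1−0.031)·∏(1−qᵢ) over the active causes.
Sum P(telemetry dropout|·) weighted by the priors over both values of ground-station outage:
  P(telemetry dropout | ¬attitude-control fault) = 0.031·0.94 + 0.64147·0.06
        = 0.029140 + 0.038488 = 0.067628
Configurations with ground-station outage contribute 0.038488, so
  P(ground-station outage | telemetry dropout, ¬attitude-control fault) = 0.038488 / 0.067628 ≈ 0.5691

P(ground-station outage | telemetry dropout, ¬attitude-control fault) ≈ 0.5691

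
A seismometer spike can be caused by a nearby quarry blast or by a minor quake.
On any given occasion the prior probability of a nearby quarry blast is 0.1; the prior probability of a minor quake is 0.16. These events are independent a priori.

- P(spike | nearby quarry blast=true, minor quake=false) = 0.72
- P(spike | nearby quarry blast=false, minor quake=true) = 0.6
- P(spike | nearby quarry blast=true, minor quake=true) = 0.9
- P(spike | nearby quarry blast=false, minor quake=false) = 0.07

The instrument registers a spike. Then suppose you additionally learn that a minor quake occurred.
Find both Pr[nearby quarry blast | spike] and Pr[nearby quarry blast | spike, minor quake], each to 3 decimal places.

For the numerator, keep only nearby quarry blast=true terms: 0.060480 + 0.014400 = 0.074880
The normalizing constant is 0.07×0.9×0.84 + 0.6×0.9×0.16 + 0.72×0.1×0.84 + 0.9×0.1×0.16 = 0.214200
P(nearby quarry blast | spike) = 0.074880/0.214200 ≈ 0.350

With the extra evidence:
P(spike | minor quake) = 0.6*0.9 + 0.9*0.1 = 0.540000 + 0.090000 = 0.630000
The nearby quarry blast-present share is 0.9*0.1 = 0.090000.
Hence the posterior is 0.090000/0.630000 ≈ 0.143.

Pr[nearby quarry blast | spike] ≈ 0.350; Pr[nearby quarry blast | spike, minor quake] ≈ 0.143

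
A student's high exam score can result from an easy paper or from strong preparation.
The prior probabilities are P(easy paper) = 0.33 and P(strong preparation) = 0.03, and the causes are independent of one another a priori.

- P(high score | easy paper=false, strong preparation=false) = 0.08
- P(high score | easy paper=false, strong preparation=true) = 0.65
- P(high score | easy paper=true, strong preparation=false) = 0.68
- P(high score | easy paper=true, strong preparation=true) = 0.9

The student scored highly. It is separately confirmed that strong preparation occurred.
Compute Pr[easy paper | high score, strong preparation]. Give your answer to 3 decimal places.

Sum P(high score|·) weighted by the priors over both values of easy paper:
  P(high score | strong preparation) = 0.65·0.67 + 0.9·0.33
        = 0.435500 + 0.297000 = 0.732500
Keeping only the easy paper-present terms gives 0.297000, so
  P(easy paper | high score, strong preparation) = 0.297000 / 0.732500 ≈ 0.405

Pr[easy paper | high score, strong preparation] ≈ 0.405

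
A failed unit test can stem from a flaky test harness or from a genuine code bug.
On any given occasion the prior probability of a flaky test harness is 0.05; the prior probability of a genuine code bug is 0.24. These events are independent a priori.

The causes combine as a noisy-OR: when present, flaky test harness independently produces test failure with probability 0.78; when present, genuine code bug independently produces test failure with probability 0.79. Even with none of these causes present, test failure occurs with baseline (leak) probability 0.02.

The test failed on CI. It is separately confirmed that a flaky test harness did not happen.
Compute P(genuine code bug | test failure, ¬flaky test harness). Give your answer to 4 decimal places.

Under noisy-OR, P(test failure | causes) = 1 − (1−0.02)·∏(1−qᵢ) over the active causes.
Numerator (weight on configurations with genuine code bug): 0.7942*0.24 = 0.190608
Denominator P(test failure | ¬flaky test harness): 0.02*0.76 + 0.7942*0.24 = 0.205808
P(genuine code bug | test failure, ¬flaky test harness) = 0.190608/0.205808 ≈ 0.9261

P(genuine code bug | test failure, ¬flaky test harness) ≈ 0.9261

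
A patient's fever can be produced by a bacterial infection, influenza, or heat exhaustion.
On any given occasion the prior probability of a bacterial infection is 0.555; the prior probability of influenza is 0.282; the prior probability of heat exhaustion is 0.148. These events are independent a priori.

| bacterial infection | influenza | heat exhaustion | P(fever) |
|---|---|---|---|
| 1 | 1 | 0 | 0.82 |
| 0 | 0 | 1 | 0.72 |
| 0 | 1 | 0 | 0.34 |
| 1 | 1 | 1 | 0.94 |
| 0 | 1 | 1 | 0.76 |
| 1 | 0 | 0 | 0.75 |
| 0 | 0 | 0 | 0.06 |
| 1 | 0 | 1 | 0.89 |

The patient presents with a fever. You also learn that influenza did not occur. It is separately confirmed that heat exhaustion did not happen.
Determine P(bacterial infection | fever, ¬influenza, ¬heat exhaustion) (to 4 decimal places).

P(bacterial infection | fever, ¬influenza, ¬heat exhaustion) ≈ 0.9397

Weight on bacterial infection=true, given the evidence: 0.75*0.555 = 0.416250
Normalizer over all consistent configurations: 0.06*0.445 + 0.75*0.555 = 0.442950
Posterior = 0.416250 / 0.442950 ≈ 0.9397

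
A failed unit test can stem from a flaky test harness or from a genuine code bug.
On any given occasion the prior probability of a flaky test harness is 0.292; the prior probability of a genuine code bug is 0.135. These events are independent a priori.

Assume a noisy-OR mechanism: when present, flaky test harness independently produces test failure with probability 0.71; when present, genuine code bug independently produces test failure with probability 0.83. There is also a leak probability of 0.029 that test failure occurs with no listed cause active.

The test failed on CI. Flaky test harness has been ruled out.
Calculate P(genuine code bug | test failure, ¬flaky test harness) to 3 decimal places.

P(genuine code bug | test failure, ¬flaky test harness) ≈ 0.818

Under noisy-OR, P(test failure | causes) = 1 − (1−0.029)·∏(1−qᵢ) over the active causes.
Sum P(test failure|·) weighted by the priors over both values of genuine code bug:
  P(test failure | ¬flaky test harness) = 0.029·0.865 + 0.83493·0.135
        = 0.025085 + 0.112716 = 0.137801
Keeping only the genuine code bug-present terms gives 0.112716, so
  P(genuine code bug | test failure, ¬flaky test harness) = 0.112716 / 0.137801 ≈ 0.818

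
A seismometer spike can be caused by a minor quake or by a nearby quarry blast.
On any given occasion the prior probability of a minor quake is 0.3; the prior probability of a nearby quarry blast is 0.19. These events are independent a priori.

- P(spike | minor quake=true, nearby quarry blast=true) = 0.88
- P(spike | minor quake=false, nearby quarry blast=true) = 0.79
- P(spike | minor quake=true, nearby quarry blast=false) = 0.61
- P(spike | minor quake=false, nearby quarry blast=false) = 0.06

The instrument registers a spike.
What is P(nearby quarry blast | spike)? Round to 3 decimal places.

For the numerator, keep only nearby quarry blast=true terms: 0.105070 + 0.050160 = 0.155230
The normalizing constant is 0.06·0.7·0.81 + 0.79·0.7·0.19 + 0.61·0.3·0.81 + 0.88·0.3·0.19 = 0.337480
Posterior = 0.155230 / 0.337480 ≈ 0.460

P(nearby quarry blast | spike) ≈ 0.460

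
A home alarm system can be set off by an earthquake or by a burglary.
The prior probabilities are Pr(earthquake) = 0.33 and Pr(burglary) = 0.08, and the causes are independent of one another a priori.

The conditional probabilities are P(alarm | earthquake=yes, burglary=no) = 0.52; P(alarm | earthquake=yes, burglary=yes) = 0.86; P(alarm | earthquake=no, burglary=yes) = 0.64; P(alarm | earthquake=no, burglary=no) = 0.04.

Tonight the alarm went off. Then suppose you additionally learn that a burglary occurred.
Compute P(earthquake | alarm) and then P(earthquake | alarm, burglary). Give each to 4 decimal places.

By total probability over the 4 (earthquake, burglary) configurations:
  P(alarm) = 0.04*0.67*0.92 + 0.64*0.67*0.08 + 0.52*0.33*0.92 + 0.86*0.33*0.08
        = 0.024656 + 0.034304 + 0.157872 + 0.022704 = 0.239536
The terms with earthquake present sum to 0.180576, so
  P(earthquake | alarm) = 0.180576 / 0.239536 ≈ 0.7539

With the extra evidence:
P(alarm | burglary) = 0.64×0.67 + 0.86×0.33 = 0.428800 + 0.283800 = 0.712600
The earthquake-present share is 0.86×0.33 = 0.283800.
So P(earthquake | alarm, burglary) = 0.283800/0.712600 ≈ 0.3983.
This is intercausal reasoning (explaining away): once burglary accounts for the alarm, earthquake becomes less likely.

P(earthquake | alarm) ≈ 0.7539; P(earthquake | alarm, burglary) ≈ 0.3983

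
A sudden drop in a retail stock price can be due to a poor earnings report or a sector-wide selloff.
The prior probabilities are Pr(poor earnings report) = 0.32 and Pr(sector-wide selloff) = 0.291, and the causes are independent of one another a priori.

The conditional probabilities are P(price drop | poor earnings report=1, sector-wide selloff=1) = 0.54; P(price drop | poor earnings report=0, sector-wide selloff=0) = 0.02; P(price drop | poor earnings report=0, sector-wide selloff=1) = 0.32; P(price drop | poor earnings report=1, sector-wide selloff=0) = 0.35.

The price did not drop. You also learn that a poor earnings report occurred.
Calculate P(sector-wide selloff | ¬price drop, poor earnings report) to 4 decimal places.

P(sector-wide selloff | ¬price drop, poor earnings report) ≈ 0.2251

Numerator (weight on configurations with sector-wide selloff): 0.46×0.291 = 0.133860
The normalizing constant is 0.65×0.709 + 0.46×0.291 = 0.594710
Posterior = 0.133860 / 0.594710 ≈ 0.2251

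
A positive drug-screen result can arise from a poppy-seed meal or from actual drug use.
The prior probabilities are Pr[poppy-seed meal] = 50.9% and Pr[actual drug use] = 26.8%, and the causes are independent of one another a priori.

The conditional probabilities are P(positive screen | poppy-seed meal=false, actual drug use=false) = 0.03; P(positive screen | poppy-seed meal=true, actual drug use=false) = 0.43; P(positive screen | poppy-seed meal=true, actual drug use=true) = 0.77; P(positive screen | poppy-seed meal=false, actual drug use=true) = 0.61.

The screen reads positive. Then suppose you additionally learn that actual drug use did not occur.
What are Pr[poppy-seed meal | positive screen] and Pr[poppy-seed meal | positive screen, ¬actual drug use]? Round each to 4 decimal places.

Pr[poppy-seed meal | positive screen] ≈ 0.7445; Pr[poppy-seed meal | positive screen, ¬actual drug use] ≈ 0.9369

P(positive screen) = 0.03*0.491*0.732 + 0.61*0.491*0.268 + 0.43*0.509*0.732 + 0.77*0.509*0.268 = 0.010782 + 0.080269 + 0.160213 + 0.105037 = 0.356301
The poppy-seed meal-present share is 0.160213 + 0.105037 = 0.265250.
So P(poppy-seed meal | positive screen) = 0.265250/0.356301 ≈ 0.7445.

Now also conditioning on actual drug use≠true:
P(positive screen | ¬actual drug use) = 0.03*0.491 + 0.43*0.509 = 0.014730 + 0.218870 = 0.233600
Of this, 0.218870 comes from 0.43*0.509 (the poppy-seed meal=true cases).
P(poppy-seed meal | positive screen, ¬actual drug use) = 0.218870 / 0.233600 ≈ 0.9369
With actual drug use excluded, poppy-seed meal must carry more of the explanatory weight for the positive screen.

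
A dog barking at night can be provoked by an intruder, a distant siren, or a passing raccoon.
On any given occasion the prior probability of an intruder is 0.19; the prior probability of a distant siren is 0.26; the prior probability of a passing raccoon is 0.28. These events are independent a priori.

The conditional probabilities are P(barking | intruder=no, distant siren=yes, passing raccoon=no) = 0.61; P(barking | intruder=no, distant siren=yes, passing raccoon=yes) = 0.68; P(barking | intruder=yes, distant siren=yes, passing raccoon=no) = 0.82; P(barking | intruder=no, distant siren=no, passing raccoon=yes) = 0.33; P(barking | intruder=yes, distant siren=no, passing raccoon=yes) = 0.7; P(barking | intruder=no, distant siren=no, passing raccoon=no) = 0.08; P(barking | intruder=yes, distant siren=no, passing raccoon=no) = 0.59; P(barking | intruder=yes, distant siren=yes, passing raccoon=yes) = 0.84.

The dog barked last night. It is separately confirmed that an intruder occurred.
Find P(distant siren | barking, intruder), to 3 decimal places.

P(distant siren | barking, intruder) ≈ 0.318

P(barking | intruder) = 0.59×0.74×0.72 + 0.7×0.74×0.28 + 0.82×0.26×0.72 + 0.84×0.26×0.28 = 0.314352 + 0.145040 + 0.153504 + 0.061152 = 0.674048
Restricting to configurations with distant siren present: 0.153504 + 0.061152 = 0.214656.
Hence the posterior is 0.214656/0.674048 ≈ 0.318.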